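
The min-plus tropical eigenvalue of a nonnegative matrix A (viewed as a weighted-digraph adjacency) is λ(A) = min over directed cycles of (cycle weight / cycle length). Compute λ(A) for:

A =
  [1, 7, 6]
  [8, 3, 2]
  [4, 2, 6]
λ(A) = 1

Enumerate directed cycles and compute their means (weight / length). Sample:
  cycle 0 → 0: weight = 1, length = 1, mean = 1/1 ≈ 1.000
  cycle 1 → 1: weight = 3, length = 1, mean = 3/1 ≈ 3.000
  cycle 2 → 2: weight = 6, length = 1, mean = 6/1 ≈ 6.000
  cycle 0 → 1 → 0: weight = 15, length = 2, mean = 15/2 ≈ 7.500
  cycle 0 → 2 → 0: weight = 10, length = 2, mean = 10/2 ≈ 5.000
  cycle 1 → 0 → 1: weight = 15, length = 2, mean = 15/2 ≈ 7.500
Minimum mean = 1.000, attained e.g. along the cycle 0 → 0 with weight 1 and length 1. So λ(A) = 1/1 = 1.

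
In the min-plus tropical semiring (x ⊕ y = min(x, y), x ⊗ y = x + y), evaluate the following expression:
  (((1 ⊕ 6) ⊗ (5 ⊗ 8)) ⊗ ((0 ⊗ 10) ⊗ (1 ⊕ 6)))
(((1 ⊕ 6) ⊗ (5 ⊗ 8)) ⊗ ((0 ⊗ 10) ⊗ (1 ⊕ 6))) = 25

Expand innermost to outermost. Recall ⊕ takes the minimum of its arguments and ⊗ takes their sum. Working out the expression (((1 ⊕ 6) ⊗ (5 ⊗ 8)) ⊗ ((0 ⊗ 10) ⊗ (1 ⊕ 6))) gives 25.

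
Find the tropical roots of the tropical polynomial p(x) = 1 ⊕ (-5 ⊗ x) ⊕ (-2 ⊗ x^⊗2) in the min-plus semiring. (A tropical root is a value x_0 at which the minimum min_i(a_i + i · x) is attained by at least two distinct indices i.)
Roots: {-3, 6}

Each tropical root is a break point of the lower envelope of the lines y = a_i + i · x (there are 3 lines, with slopes 0, 1, ..., 2). Only the lines that attain the minimum somewhere contribute to roots; other lines are dominated. Here the surviving (envelope) indices are i = 2, i = 1, i = 0.
Intersections between consecutive envelope lines give the roots: for adjacent envelope indices i < j the intersection is x = (a_i − a_j) / (j − i). Reading off the sorted break points: {-3, 6}.
Verification: at each break x_0, at least two indices attain the minimum of min_i(a_i + i · x_0).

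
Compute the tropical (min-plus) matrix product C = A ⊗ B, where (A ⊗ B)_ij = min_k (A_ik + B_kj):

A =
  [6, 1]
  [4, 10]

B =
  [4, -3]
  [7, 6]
A ⊗ B =
  [8, 3]
  [8, 1]

Apply the min-plus product entry-by-entry:
  C[0][0] = min over k of (A[0][0] + B[0][0] = 6 + 4 = 10, A[0][1] + B[1][0] = 1 + 7 = 8) = 8 (attained at k = 1)
  C[0][1] = min over k of (A[0][0] + B[0][1] = 6 + -3 = 3, A[0][1] + B[1][1] = 1 + 6 = 7) = 3 (attained at k = 0)
  C[1][0] = min over k of (A[1][0] + B[0][0] = 4 + 4 = 8, A[1][1] + B[1][0] = 10 + 7 = 17) = 8 (attained at k = 0)
  C[1][1] = min over k of (A[1][0] + B[0][1] = 4 + -3 = 1, A[1][1] + B[1][1] = 10 + 6 = 16) = 1 (attained at k = 0)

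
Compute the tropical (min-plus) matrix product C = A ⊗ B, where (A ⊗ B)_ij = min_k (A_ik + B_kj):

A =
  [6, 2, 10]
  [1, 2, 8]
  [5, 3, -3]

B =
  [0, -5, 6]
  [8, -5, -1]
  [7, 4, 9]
A ⊗ B =
  [6, -3, 1]
  [1, -4, 1]
  [4, -2, 2]

Apply the min-plus product entry-by-entry:
  C[0][0] = min over k of (A[0][0] + B[0][0] = 6 + 0 = 6, A[0][1] + B[1][0] = 2 + 8 = 10, A[0][2] + B[2][0] = 10 + 7 = 17) = 6 (attained at k = 0)
  C[0][1] = min over k of (A[0][0] + B[0][1] = 6 + -5 = 1, A[0][1] + B[1][1] = 2 + -5 = -3, A[0][2] + B[2][1] = 10 + 4 = 14) = -3 (attained at k = 1)
  C[0][2] = min over k of (A[0][0] + B[0][2] = 6 + 6 = 12, A[0][1] + B[1][2] = 2 + -1 = 1, A[0][2] + B[2][2] = 10 + 9 = 19) = 1 (attained at k = 1)
  C[1][0] = min over k of (A[1][0] + B[0][0] = 1 + 0 = 1, A[1][1] + B[1][0] = 2 + 8 = 10, A[1][2] + B[2][0] = 8 + 7 = 15) = 1 (attained at k = 0)
  C[1][1] = min over k of (A[1][0] + B[0][1] = 1 + -5 = -4, A[1][1] + B[1][1] = 2 + -5 = -3, A[1][2] + B[2][1] = 8 + 4 = 12) = -4 (attained at k = 0)
  C[1][2] = min over k of (A[1][0] + B[0][2] = 1 + 6 = 7, A[1][1] + B[1][2] = 2 + -1 = 1, A[1][2] + B[2][2] = 8 + 9 = 17) = 1 (attained at k = 1)
  C[2][0] = min over k of (A[2][0] + B[0][0] = 5 + 0 = 5, A[2][1] + B[1][0] = 3 + 8 = 11, A[2][2] + B[2][0] = -3 + 7 = 4) = 4 (attained at k = 2)
  C[2][1] = min over k of (A[2][0] + B[0][1] = 5 + -5 = 0, A[2][1] + B[1][1] = 3 + -5 = -2, A[2][2] + B[2][1] = -3 + 4 = 1) = -2 (attained at k = 1)
  C[2][2] = min over k of (A[2][0] + B[0][2] = 5 + 6 = 11, A[2][1] + B[1][2] = 3 + -1 = 2, A[2][2] + B[2][2] = -3 + 9 = 6) = 2 (attained at k = 1)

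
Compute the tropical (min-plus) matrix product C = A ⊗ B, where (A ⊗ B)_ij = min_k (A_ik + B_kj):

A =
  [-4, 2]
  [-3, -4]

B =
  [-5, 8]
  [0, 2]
A ⊗ B =
  [-9, 4]
  [-8, -2]

Apply the min-plus product entry-by-entry:
  C[0][0] = min over k of (A[0][0] + B[0][0] = -4 + -5 = -9, A[0][1] + B[1][0] = 2 + 0 = 2) = -9 (attained at k = 0)
  C[0][1] = min over k of (A[0][0] + B[0][1] = -4 + 8 = 4, A[0][1] + B[1][1] = 2 + 2 = 4) = 4 (attained at k = 0)
  C[1][0] = min over k of (A[1][0] + B[0][0] = -3 + -5 = -8, A[1][1] + B[1][0] = -4 + 0 = -4) = -8 (attained at k = 0)
  C[1][1] = min over k of (A[1][0] + B[0][1] = -3 + 8 = 5, A[1][1] + B[1][1] = -4 + 2 = -2) = -2 (attained at k = 1)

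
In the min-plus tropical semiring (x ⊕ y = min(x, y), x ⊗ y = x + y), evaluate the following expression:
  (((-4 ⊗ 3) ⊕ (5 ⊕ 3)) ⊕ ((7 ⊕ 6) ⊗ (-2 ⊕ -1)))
(((-4 ⊗ 3) ⊕ (5 ⊕ 3)) ⊕ ((7 ⊕ 6) ⊗ (-2 ⊕ -1))) = -1

Expand innermost to outermost. Recall ⊕ takes the minimum of its arguments and ⊗ takes their sum. Working out the expression (((-4 ⊗ 3) ⊕ (5 ⊕ 3)) ⊕ ((7 ⊕ 6) ⊗ (-2 ⊕ -1))) gives -1.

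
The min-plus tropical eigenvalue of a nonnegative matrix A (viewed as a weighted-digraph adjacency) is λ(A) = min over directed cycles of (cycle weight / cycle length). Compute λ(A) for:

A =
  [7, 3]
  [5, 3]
λ(A) = 3

Enumerate directed cycles and compute their means (weight / length). Sample:
  cycle 0 → 0: weight = 7, length = 1, mean = 7/1 ≈ 7.000
  cycle 1 → 1: weight = 3, length = 1, mean = 3/1 ≈ 3.000
  cycle 0 → 1 → 0: weight = 8, length = 2, mean = 8/2 ≈ 4.000
  cycle 1 → 0 → 1: weight = 8, length = 2, mean = 8/2 ≈ 4.000
Minimum mean = 3.000, attained e.g. along the cycle 1 → 1 with weight 3 and length 1. So λ(A) = 3/1 = 3.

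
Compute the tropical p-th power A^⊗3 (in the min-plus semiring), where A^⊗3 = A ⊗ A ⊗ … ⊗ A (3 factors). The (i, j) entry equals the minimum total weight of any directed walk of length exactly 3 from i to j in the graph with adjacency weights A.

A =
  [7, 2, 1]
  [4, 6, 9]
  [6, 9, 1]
A^⊗3 =
  [8, 8, 3]
  [10, 12, 6]
  [8, 9, 3]

Each entry (A^⊗3)_ij equals the minimum over all length-3 walks i = v_0 → v_1 → … → v_3 = j of Σ_t A[v_t][v_{t+1}]. For example, for (i, j) = (0, 2) we minimise over 9 possible intermediate vertex sequences; the minimum is 3, attained along the walk 0 → 2 → 2 → 2.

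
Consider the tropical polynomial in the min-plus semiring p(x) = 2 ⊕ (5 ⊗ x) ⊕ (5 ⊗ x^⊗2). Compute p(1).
p(1) = 2

A tropical monomial a ⊗ x^⊗i evaluates to a + i · x. Evaluating each term at x = 1:
  Term 0 contributes 2 + 0 · 1 = 2
  Term 1 contributes 5 + 1 · 1 = 6
  Term 2 contributes 5 + 2 · 1 = 7
p(1) = ⊕ of these = min[2, 6, 7] = 2.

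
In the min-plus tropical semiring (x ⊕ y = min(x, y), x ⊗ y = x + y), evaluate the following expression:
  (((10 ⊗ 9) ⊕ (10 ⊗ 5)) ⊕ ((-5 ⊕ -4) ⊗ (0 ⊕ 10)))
(((10 ⊗ 9) ⊕ (10 ⊗ 5)) ⊕ ((-5 ⊕ -4) ⊗ (0 ⊕ 10))) = -5

Expand innermost to outermost. Recall ⊕ takes the minimum of its arguments and ⊗ takes their sum. Working out the expression (((10 ⊗ 9) ⊕ (10 ⊗ 5)) ⊕ ((-5 ⊕ -4) ⊗ (0 ⊕ 10))) gives -5.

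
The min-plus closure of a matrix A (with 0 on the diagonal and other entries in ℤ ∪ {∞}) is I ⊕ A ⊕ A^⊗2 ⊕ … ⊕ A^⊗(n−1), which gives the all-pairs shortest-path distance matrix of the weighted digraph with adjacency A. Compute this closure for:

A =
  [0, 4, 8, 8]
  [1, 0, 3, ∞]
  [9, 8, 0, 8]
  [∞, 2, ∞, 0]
Closure =
  [0, 4, 7, 8]
  [1, 0, 3, 9]
  [9, 8, 0, 8]
  [3, 2, 5, 0]

This is the Floyd-Warshall all-pairs shortest-path computation. For each intermediate vertex k = 0, 1, …, 3, update dist[i][j] ← min(dist[i][j], dist[i][k] + dist[k][j]). The final matrix gives, for each (i, j), the minimum total weight of any directed path from i to j (possibly empty when i = j).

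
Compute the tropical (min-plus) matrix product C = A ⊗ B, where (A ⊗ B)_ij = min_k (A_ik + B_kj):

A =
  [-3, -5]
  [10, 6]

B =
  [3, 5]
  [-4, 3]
A ⊗ B =
  [-9, -2]
  [2, 9]

Apply the min-plus product entry-by-entry:
  C[0][0] = min over k of (A[0][0] + B[0][0] = -3 + 3 = 0, A[0][1] + B[1][0] = -5 + -4 = -9) = -9 (attained at k = 1)
  C[0][1] = min over k of (A[0][0] + B[0][1] = -3 + 5 = 2, A[0][1] + B[1][1] = -5 + 3 = -2) = -2 (attained at k = 1)
  C[1][0] = min over k of (A[1][0] + B[0][0] = 10 + 3 = 13, A[1][1] + B[1][0] = 6 + -4 = 2) = 2 (attained at k = 1)
  C[1][1] = min over k of (A[1][0] + B[0][1] = 10 + 5 = 15, A[1][1] + B[1][1] = 6 + 3 = 9) = 9 (attained at k = 1)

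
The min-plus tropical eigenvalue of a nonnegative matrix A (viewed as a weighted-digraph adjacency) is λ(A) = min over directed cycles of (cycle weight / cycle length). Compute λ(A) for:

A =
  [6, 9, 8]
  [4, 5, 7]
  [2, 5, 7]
λ(A) = 5

Enumerate directed cycles and compute their means (weight / length). Sample:
  cycle 0 → 0: weight = 6, length = 1, mean = 6/1 ≈ 6.000
  cycle 1 → 1: weight = 5, length = 1, mean = 5/1 ≈ 5.000
  cycle 2 → 2: weight = 7, length = 1, mean = 7/1 ≈ 7.000
  cycle 0 → 1 → 0: weight = 13, length = 2, mean = 13/2 ≈ 6.500
  cycle 0 → 2 → 0: weight = 10, length = 2, mean = 10/2 ≈ 5.000
  cycle 1 → 0 → 1: weight = 13, length = 2, mean = 13/2 ≈ 6.500
Minimum mean = 5.000, attained e.g. along the cycle 1 → 1 with weight 5 and length 1. So λ(A) = 5/1 = 5.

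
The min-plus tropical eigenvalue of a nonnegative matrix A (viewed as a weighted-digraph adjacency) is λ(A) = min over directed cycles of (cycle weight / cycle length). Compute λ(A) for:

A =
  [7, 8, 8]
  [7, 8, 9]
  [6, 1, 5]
λ(A) = 5

Enumerate directed cycles and compute their means (weight / length). Sample:
  cycle 0 → 0: weight = 7, length = 1, mean = 7/1 ≈ 7.000
  cycle 1 → 1: weight = 8, length = 1, mean = 8/1 ≈ 8.000
  cycle 2 → 2: weight = 5, length = 1, mean = 5/1 ≈ 5.000
  cycle 0 → 1 → 0: weight = 15, length = 2, mean = 15/2 ≈ 7.500
  cycle 0 → 2 → 0: weight = 14, length = 2, mean = 14/2 ≈ 7.000
  cycle 1 → 0 → 1: weight = 15, length = 2, mean = 15/2 ≈ 7.500
Minimum mean = 5.000, attained e.g. along the cycle 2 → 2 with weight 5 and length 1. So λ(A) = 5/1 = 5.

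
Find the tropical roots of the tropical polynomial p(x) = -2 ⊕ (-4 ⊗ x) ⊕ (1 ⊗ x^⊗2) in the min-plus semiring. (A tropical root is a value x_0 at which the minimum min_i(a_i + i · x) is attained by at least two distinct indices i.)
Roots: {-5, 2}

Each tropical root is a break point of the lower envelope of the lines y = a_i + i · x (there are 3 lines, with slopes 0, 1, ..., 2). Only the lines that attain the minimum somewhere contribute to roots; other lines are dominated. Here the surviving (envelope) indices are i = 2, i = 1, i = 0.
Intersections between consecutive envelope lines give the roots: for adjacent envelope indices i < j the intersection is x = (a_i − a_j) / (j − i). Reading off the sorted break points: {-5, 2}.
Verification: at each break x_0, at least two indices attain the minimum of min_i(a_i + i · x_0).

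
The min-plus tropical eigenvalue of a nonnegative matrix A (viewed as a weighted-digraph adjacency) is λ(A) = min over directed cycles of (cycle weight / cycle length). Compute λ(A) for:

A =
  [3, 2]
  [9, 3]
λ(A) = 3

Enumerate directed cycles and compute their means (weight / length). Sample:
  cycle 0 → 0: weight = 3, length = 1, mean = 3/1 ≈ 3.000
  cycle 1 → 1: weight = 3, length = 1, mean = 3/1 ≈ 3.000
  cycle 0 → 1 → 0: weight = 11, length = 2, mean = 11/2 ≈ 5.500
  cycle 1 → 0 → 1: weight = 11, length = 2, mean = 11/2 ≈ 5.500
Minimum mean = 3.000, attained e.g. along the cycle 0 → 0 with weight 3 and length 1. So λ(A) = 3/1 = 3.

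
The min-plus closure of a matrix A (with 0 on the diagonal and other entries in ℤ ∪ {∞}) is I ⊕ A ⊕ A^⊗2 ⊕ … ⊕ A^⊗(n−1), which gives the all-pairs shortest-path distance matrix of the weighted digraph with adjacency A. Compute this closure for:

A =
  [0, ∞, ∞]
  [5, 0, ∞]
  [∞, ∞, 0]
Closure =
  [0, ∞, ∞]
  [5, 0, ∞]
  [∞, ∞, 0]

This is the Floyd-Warshall all-pairs shortest-path computation. For each intermediate vertex k = 0, 1, …, 2, update dist[i][j] ← min(dist[i][j], dist[i][k] + dist[k][j]). The final matrix gives, for each (i, j), the minimum total weight of any directed path from i to j (possibly empty when i = j).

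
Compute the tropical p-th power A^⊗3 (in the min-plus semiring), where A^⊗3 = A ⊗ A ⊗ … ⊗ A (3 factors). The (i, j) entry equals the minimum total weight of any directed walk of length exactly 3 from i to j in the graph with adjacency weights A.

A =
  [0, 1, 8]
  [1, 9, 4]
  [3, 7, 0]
A^⊗3 =
  [0, 1, 5]
  [1, 2, 4]
  [3, 4, 0]

Each entry (A^⊗3)_ij equals the minimum over all length-3 walks i = v_0 → v_1 → … → v_3 = j of Σ_t A[v_t][v_{t+1}]. For example, for (i, j) = (0, 2) we minimise over 9 possible intermediate vertex sequences; the minimum is 5, attained along the walk 0 → 0 → 1 → 2.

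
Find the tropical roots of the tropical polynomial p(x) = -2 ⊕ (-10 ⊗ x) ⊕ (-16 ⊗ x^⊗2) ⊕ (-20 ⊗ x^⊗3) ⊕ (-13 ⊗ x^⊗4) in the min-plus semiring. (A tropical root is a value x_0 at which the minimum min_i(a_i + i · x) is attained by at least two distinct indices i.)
Roots: {-7, 4, 6, 8}

Each tropical root is a break point of the lower envelope of the lines y = a_i + i · x (there are 5 lines, with slopes 0, 1, ..., 4). Only the lines that attain the minimum somewhere contribute to roots; other lines are dominated. Here the surviving (envelope) indices are i = 4, i = 3, i = 2, i = 1, i = 0.
Intersections between consecutive envelope lines give the roots: for adjacent envelope indices i < j the intersection is x = (a_i − a_j) / (j − i). Reading off the sorted break points: {-7, 4, 6, 8}.
Verification: at each break x_0, at least two indices attain the minimum of min_i(a_i + i · x_0).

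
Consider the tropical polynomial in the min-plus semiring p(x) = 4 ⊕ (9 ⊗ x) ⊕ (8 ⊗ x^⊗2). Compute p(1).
p(1) = 4

A tropical monomial a ⊗ x^⊗i evaluates to a + i · x. Evaluating each term at x = 1:
  Term 0 contributes 4 + 0 · 1 = 4
  Term 1 contributes 9 + 1 · 1 = 10
  Term 2 contributes 8 + 2 · 1 = 10
p(1) = ⊕ of these = min[4, 10, 10] = 4.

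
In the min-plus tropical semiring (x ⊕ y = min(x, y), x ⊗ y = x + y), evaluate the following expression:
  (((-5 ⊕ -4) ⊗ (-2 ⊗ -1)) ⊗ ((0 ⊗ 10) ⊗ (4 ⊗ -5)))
(((-5 ⊕ -4) ⊗ (-2 ⊗ -1)) ⊗ ((0 ⊗ 10) ⊗ (4 ⊗ -5))) = 1

Expand innermost to outermost. Recall ⊕ takes the minimum of its arguments and ⊗ takes their sum. Working out the expression (((-5 ⊕ -4) ⊗ (-2 ⊗ -1)) ⊗ ((0 ⊗ 10) ⊗ (4 ⊗ -5))) gives 1.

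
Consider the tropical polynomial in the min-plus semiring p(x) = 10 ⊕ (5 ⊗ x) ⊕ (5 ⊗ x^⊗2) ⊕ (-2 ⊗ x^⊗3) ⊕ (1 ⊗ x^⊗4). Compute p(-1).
p(-1) = -5

A tropical monomial a ⊗ x^⊗i evaluates to a + i · x. Evaluating each term at x = -1:
  Term 0 contributes 10 + 0 · -1 = 10
  Term 1 contributes 5 + 1 · -1 = 4
  Term 2 contributes 5 + 2 · -1 = 3
  Term 3 contributes -2 + 3 · -1 = -5
  Term 4 contributes 1 + 4 · -1 = -3
p(-1) = ⊕ of these = min[10, 4, 3, -5, -3] = -5.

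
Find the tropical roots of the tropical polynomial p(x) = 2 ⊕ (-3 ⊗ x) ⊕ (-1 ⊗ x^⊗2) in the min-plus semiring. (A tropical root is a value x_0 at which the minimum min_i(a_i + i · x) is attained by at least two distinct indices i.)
Roots: {-2, 5}

Each tropical root is a break point of the lower envelope of the lines y = a_i + i · x (there are 3 lines, with slopes 0, 1, ..., 2). Only the lines that attain the minimum somewhere contribute to roots; other lines are dominated. Here the surviving (envelope) indices are i = 2, i = 1, i = 0.
Intersections between consecutive envelope lines give the roots: for adjacent envelope indices i < j the intersection is x = (a_i − a_j) / (j − i). Reading off the sorted break points: {-2, 5}.
Verification: at each break x_0, at least two indices attain the minimum of min_i(a_i + i · x_0).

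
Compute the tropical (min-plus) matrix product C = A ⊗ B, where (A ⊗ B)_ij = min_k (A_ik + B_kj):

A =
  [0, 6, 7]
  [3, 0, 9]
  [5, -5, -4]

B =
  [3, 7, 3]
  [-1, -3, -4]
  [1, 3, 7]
A ⊗ B =
  [3, 3, 2]
  [-1, -3, -4]
  [-6, -8, -9]

Apply the min-plus product entry-by-entry:
  C[0][0] = min over k of (A[0][0] + B[0][0] = 0 + 3 = 3, A[0][1] + B[1][0] = 6 + -1 = 5, A[0][2] + B[2][0] = 7 + 1 = 8) = 3 (attained at k = 0)
  C[0][1] = min over k of (A[0][0] + B[0][1] = 0 + 7 = 7, A[0][1] + B[1][1] = 6 + -3 = 3, A[0][2] + B[2][1] = 7 + 3 = 10) = 3 (attained at k = 1)
  C[0][2] = min over k of (A[0][0] + B[0][2] = 0 + 3 = 3, A[0][1] + B[1][2] = 6 + -4 = 2, A[0][2] + B[2][2] = 7 + 7 = 14) = 2 (attained at k = 1)
  C[1][0] = min over k of (A[1][0] + B[0][0] = 3 + 3 = 6, A[1][1] + B[1][0] = 0 + -1 = -1, A[1][2] + B[2][0] = 9 + 1 = 10) = -1 (attained at k = 1)
  C[1][1] = min over k of (A[1][0] + B[0][1] = 3 + 7 = 10, A[1][1] + B[1][1] = 0 + -3 = -3, A[1][2] + B[2][1] = 9 + 3 = 12) = -3 (attained at k = 1)
  C[1][2] = min over k of (A[1][0] + B[0][2] = 3 + 3 = 6, A[1][1] + B[1][2] = 0 + -4 = -4, A[1][2] + B[2][2] = 9 + 7 = 16) = -4 (attained at k = 1)
  C[2][0] = min over k of (A[2][0] + B[0][0] = 5 + 3 = 8, A[2][1] + B[1][0] = -5 + -1 = -6, A[2][2] + B[2][0] = -4 + 1 = -3) = -6 (attained at k = 1)
  C[2][1] = min over k of (A[2][0] + B[0][1] = 5 + 7 = 12, A[2][1] + B[1][1] = -5 + -3 = -8, A[2][2] + B[2][1] = -4 + 3 = -1) = -8 (attained at k = 1)
  C[2][2] = min over k of (A[2][0] + B[0][2] = 5 + 3 = 8, A[2][1] + B[1][2] = -5 + -4 = -9, A[2][2] + B[2][2] = -4 + 7 = 3) = -9 (attained at k = 1)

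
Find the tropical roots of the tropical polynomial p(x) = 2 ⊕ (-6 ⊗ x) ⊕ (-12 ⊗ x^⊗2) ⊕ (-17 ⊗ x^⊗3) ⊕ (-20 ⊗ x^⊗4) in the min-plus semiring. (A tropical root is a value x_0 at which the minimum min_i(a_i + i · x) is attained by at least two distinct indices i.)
Roots: {3, 5, 6, 8}

Each tropical root is a break point of the lower envelope of the lines y = a_i + i · x (there are 5 lines, with slopes 0, 1, ..., 4). Only the lines that attain the minimum somewhere contribute to roots; other lines are dominated. Here the surviving (envelope) indices are i = 4, i = 3, i = 2, i = 1, i = 0.
Intersections between consecutive envelope lines give the roots: for adjacent envelope indices i < j the intersection is x = (a_i − a_j) / (j − i). Reading off the sorted break points: {3, 5, 6, 8}.
Verification: at each break x_0, at least two indices attain the minimum of min_i(a_i + i · x_0).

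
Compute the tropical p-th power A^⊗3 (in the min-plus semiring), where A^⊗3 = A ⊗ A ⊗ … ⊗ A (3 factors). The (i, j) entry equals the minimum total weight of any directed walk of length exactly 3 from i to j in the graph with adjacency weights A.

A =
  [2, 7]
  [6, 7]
A^⊗3 =
  [6, 11]
  [10, 15]

Each entry (A^⊗3)_ij equals the minimum over all length-3 walks i = v_0 → v_1 → … → v_3 = j of Σ_t A[v_t][v_{t+1}]. For example, for (i, j) = (0, 1) we minimise over 4 possible intermediate vertex sequences; the minimum is 11, attained along the walk 0 → 0 → 0 → 1.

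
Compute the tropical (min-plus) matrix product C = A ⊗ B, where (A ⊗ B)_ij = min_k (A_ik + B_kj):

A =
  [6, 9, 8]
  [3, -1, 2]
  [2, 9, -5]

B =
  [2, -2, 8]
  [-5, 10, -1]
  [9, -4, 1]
A ⊗ B =
  [4, 4, 8]
  [-6, -2, -2]
  [4, -9, -4]

Apply the min-plus product entry-by-entry:
  C[0][0] = min over k of (A[0][0] + B[0][0] = 6 + 2 = 8, A[0][1] + B[1][0] = 9 + -5 = 4, A[0][2] + B[2][0] = 8 + 9 = 17) = 4 (attained at k = 1)
  C[0][1] = min over k of (A[0][0] + B[0][1] = 6 + -2 = 4, A[0][1] + B[1][1] = 9 + 10 = 19, A[0][2] + B[2][1] = 8 + -4 = 4) = 4 (attained at k = 0)
  C[0][2] = min over k of (A[0][0] + B[0][2] = 6 + 8 = 14, A[0][1] + B[1][2] = 9 + -1 = 8, A[0][2] + B[2][2] = 8 + 1 = 9) = 8 (attained at k = 1)
  C[1][0] = min over k of (A[1][0] + B[0][0] = 3 + 2 = 5, A[1][1] + B[1][0] = -1 + -5 = -6, A[1][2] + B[2][0] = 2 + 9 = 11) = -6 (attained at k = 1)
  C[1][1] = min over k of (A[1][0] + B[0][1] = 3 + -2 = 1, A[1][1] + B[1][1] = -1 + 10 = 9, A[1][2] + B[2][1] = 2 + -4 = -2) = -2 (attained at k = 2)
  C[1][2] = min over k of (A[1][0] + B[0][2] = 3 + 8 = 11, A[1][1] + B[1][2] = -1 + -1 = -2, A[1][2] + B[2][2] = 2 + 1 = 3) = -2 (attained at k = 1)
  C[2][0] = min over k of (A[2][0] + B[0][0] = 2 + 2 = 4, A[2][1] + B[1][0] = 9 + -5 = 4, A[2][2] + B[2][0] = -5 + 9 = 4) = 4 (attained at k = 0)
  C[2][1] = min over k of (A[2][0] + B[0][1] = 2 + -2 = 0, A[2][1] + B[1][1] = 9 + 10 = 19, A[2][2] + B[2][1] = -5 + -4 = -9) = -9 (attained at k = 2)
  C[2][2] = min over k of (A[2][0] + B[0][2] = 2 + 8 = 10, A[2][1] + B[1][2] = 9 + -1 = 8, A[2][2] + B[2][2] = -5 + 1 = -4) = -4 (attained at k = 2)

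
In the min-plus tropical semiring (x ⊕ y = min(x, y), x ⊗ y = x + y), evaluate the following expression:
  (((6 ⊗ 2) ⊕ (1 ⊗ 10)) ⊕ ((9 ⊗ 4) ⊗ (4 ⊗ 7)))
(((6 ⊗ 2) ⊕ (1 ⊗ 10)) ⊕ ((9 ⊗ 4) ⊗ (4 ⊗ 7))) = 8

Expand innermost to outermost. Recall ⊕ takes the minimum of its arguments and ⊗ takes their sum. Working out the expression (((6 ⊗ 2) ⊕ (1 ⊗ 10)) ⊕ ((9 ⊗ 4) ⊗ (4 ⊗ 7))) gives 8.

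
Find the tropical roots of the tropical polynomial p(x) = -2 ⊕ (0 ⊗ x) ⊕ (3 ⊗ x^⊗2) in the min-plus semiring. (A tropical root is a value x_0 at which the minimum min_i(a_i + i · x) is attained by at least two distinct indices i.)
Roots: {-3, -2}

Each tropical root is a break point of the lower envelope of the lines y = a_i + i · x (there are 3 lines, with slopes 0, 1, ..., 2). Only the lines that attain the minimum somewhere contribute to roots; other lines are dominated. Here the surviving (envelope) indices are i = 2, i = 1, i = 0.
Intersections between consecutive envelope lines give the roots: for adjacent envelope indices i < j the intersection is x = (a_i − a_j) / (j − i). Reading off the sorted break points: {-3, -2}.
Verification: at each break x_0, at least two indices attain the minimum of min_i(a_i + i · x_0).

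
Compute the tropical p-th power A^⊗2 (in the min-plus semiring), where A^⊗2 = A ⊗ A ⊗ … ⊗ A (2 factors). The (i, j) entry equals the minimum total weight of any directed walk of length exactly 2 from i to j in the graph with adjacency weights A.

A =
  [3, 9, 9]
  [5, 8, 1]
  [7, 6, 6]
A^⊗2 =
  [6, 12, 10]
  [8, 7, 7]
  [10, 12, 7]

Each entry (A^⊗2)_ij equals the minimum over all length-2 walks i = v_0 → v_1 → … → v_2 = j of Σ_t A[v_t][v_{t+1}]. For example, for (i, j) = (0, 2) we minimise over 3 possible intermediate vertex sequences; the minimum is 10, attained along the walk 0 → 1 → 2.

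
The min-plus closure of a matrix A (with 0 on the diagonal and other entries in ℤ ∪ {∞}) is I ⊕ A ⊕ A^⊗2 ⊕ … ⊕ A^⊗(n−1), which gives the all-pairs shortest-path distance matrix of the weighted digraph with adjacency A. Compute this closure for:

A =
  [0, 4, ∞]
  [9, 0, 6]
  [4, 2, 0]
Closure =
  [0, 4, 10]
  [9, 0, 6]
  [4, 2, 0]

This is the Floyd-Warshall all-pairs shortest-path computation. For each intermediate vertex k = 0, 1, …, 2, update dist[i][j] ← min(dist[i][j], dist[i][k] + dist[k][j]). The final matrix gives, for each (i, j), the minimum total weight of any directed path from i to j (possibly empty when i = j).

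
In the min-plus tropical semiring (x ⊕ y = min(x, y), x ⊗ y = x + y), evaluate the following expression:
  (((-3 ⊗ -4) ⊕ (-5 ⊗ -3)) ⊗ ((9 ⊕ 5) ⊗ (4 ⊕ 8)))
(((-3 ⊗ -4) ⊕ (-5 ⊗ -3)) ⊗ ((9 ⊕ 5) ⊗ (4 ⊕ 8))) = 1

Expand innermost to outermost. Recall ⊕ takes the minimum of its arguments and ⊗ takes their sum. Working out the expression (((-3 ⊗ -4) ⊕ (-5 ⊗ -3)) ⊗ ((9 ⊕ 5) ⊗ (4 ⊕ 8))) gives 1.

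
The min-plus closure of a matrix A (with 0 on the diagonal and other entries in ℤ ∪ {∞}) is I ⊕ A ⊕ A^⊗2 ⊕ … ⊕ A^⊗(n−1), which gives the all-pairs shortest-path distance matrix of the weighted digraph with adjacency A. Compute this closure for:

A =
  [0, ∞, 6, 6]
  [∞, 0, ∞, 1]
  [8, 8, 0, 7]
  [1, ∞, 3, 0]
Closure =
  [0, 14, 6, 6]
  [2, 0, 4, 1]
  [8, 8, 0, 7]
  [1, 11, 3, 0]

This is the Floyd-Warshall all-pairs shortest-path computation. For each intermediate vertex k = 0, 1, …, 3, update dist[i][j] ← min(dist[i][j], dist[i][k] + dist[k][j]). The final matrix gives, for each (i, j), the minimum total weight of any directed path from i to j (possibly empty when i = j).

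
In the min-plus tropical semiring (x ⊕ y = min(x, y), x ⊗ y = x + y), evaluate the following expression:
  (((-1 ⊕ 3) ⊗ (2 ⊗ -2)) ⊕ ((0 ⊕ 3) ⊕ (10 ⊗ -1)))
(((-1 ⊕ 3) ⊗ (2 ⊗ -2)) ⊕ ((0 ⊕ 3) ⊕ (10 ⊗ -1))) = -1

Expand innermost to outermost. Recall ⊕ takes the minimum of its arguments and ⊗ takes their sum. Working out the expression (((-1 ⊕ 3) ⊗ (2 ⊗ -2)) ⊕ ((0 ⊕ 3) ⊕ (10 ⊗ -1))) gives -1.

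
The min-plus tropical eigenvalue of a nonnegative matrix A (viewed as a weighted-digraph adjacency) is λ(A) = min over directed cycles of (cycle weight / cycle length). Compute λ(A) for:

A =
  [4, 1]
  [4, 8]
λ(A) = 5/2

Enumerate directed cycles and compute their means (weight / length). Sample:
  cycle 0 → 0: weight = 4, length = 1, mean = 4/1 ≈ 4.000
  cycle 1 → 1: weight = 8, length = 1, mean = 8/1 ≈ 8.000
  cycle 0 → 1 → 0: weight = 5, length = 2, mean = 5/2 ≈ 2.500
  cycle 1 → 0 → 1: weight = 5, length = 2, mean = 5/2 ≈ 2.500
Minimum mean = 2.500, attained e.g. along the cycle 0 → 1 → 0 with weight 5 and length 2. So λ(A) = 5/2 = 5/2.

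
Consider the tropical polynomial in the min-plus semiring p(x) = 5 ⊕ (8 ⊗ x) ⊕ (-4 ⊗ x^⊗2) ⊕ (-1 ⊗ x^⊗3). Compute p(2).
p(2) = 0

A tropical monomial a ⊗ x^⊗i evaluates to a + i · x. Evaluating each term at x = 2:
  Term 0 contributes 5 + 0 · 2 = 5
  Term 1 contributes 8 + 1 · 2 = 10
  Term 2 contributes -4 + 2 · 2 = 0
  Term 3 contributes -1 + 3 · 2 = 5
p(2) = ⊕ of these = min[5, 10, 0, 5] = 0.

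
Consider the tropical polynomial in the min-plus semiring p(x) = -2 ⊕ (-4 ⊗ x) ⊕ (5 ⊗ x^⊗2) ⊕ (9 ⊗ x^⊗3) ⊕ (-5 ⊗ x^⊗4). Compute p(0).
p(0) = -5

A tropical monomial a ⊗ x^⊗i evaluates to a + i · x. Evaluating each term at x = 0:
  Term 0 contributes -2 + 0 · 0 = -2
  Term 1 contributes -4 + 1 · 0 = -4
  Term 2 contributes 5 + 2 · 0 = 5
  Term 3 contributes 9 + 3 · 0 = 9
  Term 4 contributes -5 + 4 · 0 = -5
p(0) = ⊕ of these = min[-2, -4, 5, 9, -5] = -5.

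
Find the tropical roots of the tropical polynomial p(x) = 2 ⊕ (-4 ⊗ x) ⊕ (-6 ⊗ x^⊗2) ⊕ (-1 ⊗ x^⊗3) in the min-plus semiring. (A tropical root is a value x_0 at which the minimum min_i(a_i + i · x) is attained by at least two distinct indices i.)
Roots: {-5, 2, 6}

Each tropical root is a break point of the lower envelope of the lines y = a_i + i · x (there are 4 lines, with slopes 0, 1, ..., 3). Only the lines that attain the minimum somewhere contribute to roots; other lines are dominated. Here the surviving (envelope) indices are i = 3, i = 2, i = 1, i = 0.
Intersections between consecutive envelope lines give the roots: for adjacent envelope indices i < j the intersection is x = (a_i − a_j) / (j − i). Reading off the sorted break points: {-5, 2, 6}.
Verification: at each break x_0, at least two indices attain the minimum of min_i(a_i + i · x_0).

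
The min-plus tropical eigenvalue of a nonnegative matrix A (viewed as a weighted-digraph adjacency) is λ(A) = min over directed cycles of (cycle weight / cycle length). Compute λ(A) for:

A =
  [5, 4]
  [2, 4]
λ(A) = 3

Enumerate directed cycles and compute their means (weight / length). Sample:
  cycle 0 → 0: weight = 5, length = 1, mean = 5/1 ≈ 5.000
  cycle 1 → 1: weight = 4, length = 1, mean = 4/1 ≈ 4.000
  cycle 0 → 1 → 0: weight = 6, length = 2, mean = 6/2 ≈ 3.000
  cycle 1 → 0 → 1: weight = 6, length = 2, mean = 6/2 ≈ 3.000
Minimum mean = 3.000, attained e.g. along the cycle 0 → 1 → 0 with weight 6 and length 2. So λ(A) = 6/2 = 3.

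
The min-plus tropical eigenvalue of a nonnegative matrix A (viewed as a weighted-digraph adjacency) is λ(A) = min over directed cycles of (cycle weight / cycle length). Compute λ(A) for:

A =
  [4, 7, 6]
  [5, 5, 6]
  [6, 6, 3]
λ(A) = 3

Enumerate directed cycles and compute their means (weight / length). Sample:
  cycle 0 → 0: weight = 4, length = 1, mean = 4/1 ≈ 4.000
  cycle 1 → 1: weight = 5, length = 1, mean = 5/1 ≈ 5.000
  cycle 2 → 2: weight = 3, length = 1, mean = 3/1 ≈ 3.000
  cycle 0 → 1 → 0: weight = 12, length = 2, mean = 12/2 ≈ 6.000
  cycle 0 → 2 → 0: weight = 12, length = 2, mean = 12/2 ≈ 6.000
  cycle 1 → 0 → 1: weight = 12, length = 2, mean = 12/2 ≈ 6.000
Minimum mean = 3.000, attained e.g. along the cycle 2 → 2 with weight 3 and length 1. So λ(A) = 3/1 = 3.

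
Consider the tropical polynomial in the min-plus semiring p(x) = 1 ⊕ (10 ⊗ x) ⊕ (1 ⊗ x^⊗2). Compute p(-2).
p(-2) = -3

A tropical monomial a ⊗ x^⊗i evaluates to a + i · x. Evaluating each term at x = -2:
  Term 0 contributes 1 + 0 · -2 = 1
  Term 1 contributes 10 + 1 · -2 = 8
  Term 2 contributes 1 + 2 · -2 = -3
p(-2) = ⊕ of these = min[1, 8, -3] = -3.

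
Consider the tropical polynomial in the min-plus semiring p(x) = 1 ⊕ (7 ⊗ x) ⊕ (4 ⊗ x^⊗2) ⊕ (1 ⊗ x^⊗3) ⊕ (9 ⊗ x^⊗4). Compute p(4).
p(4) = 1

A tropical monomial a ⊗ x^⊗i evaluates to a + i · x. Evaluating each term at x = 4:
  Term 0 contributes 1 + 0 · 4 = 1
  Term 1 contributes 7 + 1 · 4 = 11
  Term 2 contributes 4 + 2 · 4 = 12
  Term 3 contributes 1 + 3 · 4 = 13
  Term 4 contributes 9 + 4 · 4 = 25
p(4) = ⊕ of these = min[1, 11, 12, 13, 25] = 1.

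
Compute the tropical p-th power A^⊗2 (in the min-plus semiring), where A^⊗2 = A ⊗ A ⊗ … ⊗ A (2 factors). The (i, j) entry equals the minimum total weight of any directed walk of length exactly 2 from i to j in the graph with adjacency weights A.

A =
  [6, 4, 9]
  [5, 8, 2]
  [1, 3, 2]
A^⊗2 =
  [9, 10, 6]
  [3, 5, 4]
  [3, 5, 4]

Each entry (A^⊗2)_ij equals the minimum over all length-2 walks i = v_0 → v_1 → … → v_2 = j of Σ_t A[v_t][v_{t+1}]. For example, for (i, j) = (0, 2) we minimise over 3 possible intermediate vertex sequences; the minimum is 6, attained along the walk 0 → 1 → 2.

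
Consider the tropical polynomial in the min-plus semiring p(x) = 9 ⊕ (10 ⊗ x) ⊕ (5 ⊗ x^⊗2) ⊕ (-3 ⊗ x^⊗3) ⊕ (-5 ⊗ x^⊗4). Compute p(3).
p(3) = 6

A tropical monomial a ⊗ x^⊗i evaluates to a + i · x. Evaluating each term at x = 3:
  Term 0 contributes 9 + 0 · 3 = 9
  Term 1 contributes 10 + 1 · 3 = 13
  Term 2 contributes 5 + 2 · 3 = 11
  Term 3 contributes -3 + 3 · 3 = 6
  Term 4 contributes -5 + 4 · 3 = 7
p(3) = ⊕ of these = min[9, 13, 11, 6, 7] = 6.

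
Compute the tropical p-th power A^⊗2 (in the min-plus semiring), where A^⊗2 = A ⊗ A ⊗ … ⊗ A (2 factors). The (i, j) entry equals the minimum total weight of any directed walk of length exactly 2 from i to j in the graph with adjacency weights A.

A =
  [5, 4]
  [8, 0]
A^⊗2 =
  [10, 4]
  [8, 0]

Each entry (A^⊗2)_ij equals the minimum over all length-2 walks i = v_0 → v_1 → … → v_2 = j of Σ_t A[v_t][v_{t+1}]. For example, for (i, j) = (0, 1) we minimise over 2 possible intermediate vertex sequences; the minimum is 4, attained along the walk 0 → 1 → 1.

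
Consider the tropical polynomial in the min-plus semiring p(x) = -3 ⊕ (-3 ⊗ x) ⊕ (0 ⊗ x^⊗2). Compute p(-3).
p(-3) = -6

A tropical monomial a ⊗ x^⊗i evaluates to a + i · x. Evaluating each term at x = -3:
  Term 0 contributes -3 + 0 · -3 = -3
  Term 1 contributes -3 + 1 · -3 = -6
  Term 2 contributes 0 + 2 · -3 = -6
p(-3) = ⊕ of these = min[-3, -6, -6] = -6.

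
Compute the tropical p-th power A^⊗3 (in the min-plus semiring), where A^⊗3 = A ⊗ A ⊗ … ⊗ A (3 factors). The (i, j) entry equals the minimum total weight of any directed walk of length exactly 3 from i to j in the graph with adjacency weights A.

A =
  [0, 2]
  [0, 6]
A^⊗3 =
  [0, 2]
  [0, 2]

Each entry (A^⊗3)_ij equals the minimum over all length-3 walks i = v_0 → v_1 → … → v_3 = j of Σ_t A[v_t][v_{t+1}]. For example, for (i, j) = (0, 1) we minimise over 4 possible intermediate vertex sequences; the minimum is 2, attained along the walk 0 → 0 → 0 → 1.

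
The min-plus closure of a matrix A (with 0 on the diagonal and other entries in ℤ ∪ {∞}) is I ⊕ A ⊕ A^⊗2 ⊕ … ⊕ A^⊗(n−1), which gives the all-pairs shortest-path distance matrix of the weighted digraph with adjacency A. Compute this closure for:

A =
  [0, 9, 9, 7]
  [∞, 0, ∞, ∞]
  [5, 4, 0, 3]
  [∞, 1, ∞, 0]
Closure =
  [0, 8, 9, 7]
  [∞, 0, ∞, ∞]
  [5, 4, 0, 3]
  [∞, 1, ∞, 0]

This is the Floyd-Warshall all-pairs shortest-path computation. For each intermediate vertex k = 0, 1, …, 3, update dist[i][j] ← min(dist[i][j], dist[i][k] + dist[k][j]). The final matrix gives, for each (i, j), the minimum total weight of any directed path from i to j (possibly empty when i = j).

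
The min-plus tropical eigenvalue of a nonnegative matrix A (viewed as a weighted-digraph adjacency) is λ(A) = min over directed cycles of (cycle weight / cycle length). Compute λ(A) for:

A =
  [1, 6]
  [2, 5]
λ(A) = 1

Enumerate directed cycles and compute their means (weight / length). Sample:
  cycle 0 → 0: weight = 1, length = 1, mean = 1/1 ≈ 1.000
  cycle 1 → 1: weight = 5, length = 1, mean = 5/1 ≈ 5.000
  cycle 0 → 1 → 0: weight = 8, length = 2, mean = 8/2 ≈ 4.000
  cycle 1 → 0 → 1: weight = 8, length = 2, mean = 8/2 ≈ 4.000
Minimum mean = 1.000, attained e.g. along the cycle 0 → 0 with weight 1 and length 1. So λ(A) = 1/1 = 1.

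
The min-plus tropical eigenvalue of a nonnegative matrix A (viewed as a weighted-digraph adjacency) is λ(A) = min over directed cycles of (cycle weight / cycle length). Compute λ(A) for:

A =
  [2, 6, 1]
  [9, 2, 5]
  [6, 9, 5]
λ(A) = 2

Enumerate directed cycles and compute their means (weight / length). Sample:
  cycle 0 → 0: weight = 2, length = 1, mean = 2/1 ≈ 2.000
  cycle 1 → 1: weight = 2, length = 1, mean = 2/1 ≈ 2.000
  cycle 2 → 2: weight = 5, length = 1, mean = 5/1 ≈ 5.000
  cycle 0 → 1 → 0: weight = 15, length = 2, mean = 15/2 ≈ 7.500
  cycle 0 → 2 → 0: weight = 7, length = 2, mean = 7/2 ≈ 3.500
  cycle 1 → 0 → 1: weight = 15, length = 2, mean = 15/2 ≈ 7.500
Minimum mean = 2.000, attained e.g. along the cycle 0 → 0 with weight 2 and length 1. So λ(A) = 2/1 = 2.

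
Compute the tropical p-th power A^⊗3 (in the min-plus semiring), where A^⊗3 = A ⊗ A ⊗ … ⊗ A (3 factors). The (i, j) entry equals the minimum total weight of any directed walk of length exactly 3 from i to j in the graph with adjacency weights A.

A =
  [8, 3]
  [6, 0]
A^⊗3 =
  [9, 3]
  [6, 0]

Each entry (A^⊗3)_ij equals the minimum over all length-3 walks i = v_0 → v_1 → … → v_3 = j of Σ_t A[v_t][v_{t+1}]. For example, for (i, j) = (0, 1) we minimise over 4 possible intermediate vertex sequences; the minimum is 3, attained along the walk 0 → 1 → 1 → 1.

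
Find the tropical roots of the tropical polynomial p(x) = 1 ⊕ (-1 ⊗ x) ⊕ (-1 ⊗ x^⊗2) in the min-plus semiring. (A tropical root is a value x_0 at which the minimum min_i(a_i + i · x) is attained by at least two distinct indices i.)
Roots: {0, 2}

Each tropical root is a break point of the lower envelope of the lines y = a_i + i · x (there are 3 lines, with slopes 0, 1, ..., 2). Only the lines that attain the minimum somewhere contribute to roots; other lines are dominated. Here the surviving (envelope) indices are i = 2, i = 1, i = 0.
Intersections between consecutive envelope lines give the roots: for adjacent envelope indices i < j the intersection is x = (a_i − a_j) / (j − i). Reading off the sorted break points: {0, 2}.
Verification: at each break x_0, at least two indices attain the minimum of min_i(a_i + i · x_0).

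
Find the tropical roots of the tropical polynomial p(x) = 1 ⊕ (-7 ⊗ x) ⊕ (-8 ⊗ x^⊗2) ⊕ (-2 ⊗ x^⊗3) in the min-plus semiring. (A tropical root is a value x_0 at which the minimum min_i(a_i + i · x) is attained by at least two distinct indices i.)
Roots: {-6, 1, 8}

Each tropical root is a break point of the lower envelope of the lines y = a_i + i · x (there are 4 lines, with slopes 0, 1, ..., 3). Only the lines that attain the minimum somewhere contribute to roots; other lines are dominated. Here the surviving (envelope) indices are i = 3, i = 2, i = 1, i = 0.
Intersections between consecutive envelope lines give the roots: for adjacent envelope indices i < j the intersection is x = (a_i − a_j) / (j − i). Reading off the sorted break points: {-6, 1, 8}.
Verification: at each break x_0, at least two indices attain the minimum of min_i(a_i + i · x_0).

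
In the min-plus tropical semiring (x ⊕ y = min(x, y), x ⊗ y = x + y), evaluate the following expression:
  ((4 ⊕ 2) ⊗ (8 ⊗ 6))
((4 ⊕ 2) ⊗ (8 ⊗ 6)) = 16

Expand innermost to outermost. Recall ⊕ takes the minimum of its arguments and ⊗ takes their sum. Working out the expression ((4 ⊕ 2) ⊗ (8 ⊗ 6)) gives 16.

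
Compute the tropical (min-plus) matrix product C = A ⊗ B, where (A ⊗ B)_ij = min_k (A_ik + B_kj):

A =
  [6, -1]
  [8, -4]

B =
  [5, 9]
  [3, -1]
A ⊗ B =
  [2, -2]
  [-1, -5]

Apply the min-plus product entry-by-entry:
  C[0][0] = min over k of (A[0][0] + B[0][0] = 6 + 5 = 11, A[0][1] + B[1][0] = -1 + 3 = 2) = 2 (attained at k = 1)
  C[0][1] = min over k of (A[0][0] + B[0][1] = 6 + 9 = 15, A[0][1] + B[1][1] = -1 + -1 = -2) = -2 (attained at k = 1)
  C[1][0] = min over k of (A[1][0] + B[0][0] = 8 + 5 = 13, A[1][1] + B[1][0] = -4 + 3 = -1) = -1 (attained at k = 1)
  C[1][1] = min over k of (A[1][0] + B[0][1] = 8 + 9 = 17, A[1][1] + B[1][1] = -4 + -1 = -5) = -5 (attained at k = 1)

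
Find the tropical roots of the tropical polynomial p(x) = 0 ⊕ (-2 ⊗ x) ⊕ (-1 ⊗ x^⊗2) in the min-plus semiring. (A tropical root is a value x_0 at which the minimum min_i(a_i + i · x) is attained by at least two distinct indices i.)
Roots: {-1, 2}

Each tropical root is a break point of the lower envelope of the lines y = a_i + i · x (there are 3 lines, with slopes 0, 1, ..., 2). Only the lines that attain the minimum somewhere contribute to roots; other lines are dominated. Here the surviving (envelope) indices are i = 2, i = 1, i = 0.
Intersections between consecutive envelope lines give the roots: for adjacent envelope indices i < j the intersection is x = (a_i − a_j) / (j − i). Reading off the sorted break points: {-1, 2}.
Verification: at each break x_0, at least two indices attain the minimum of min_i(a_i + i · x_0).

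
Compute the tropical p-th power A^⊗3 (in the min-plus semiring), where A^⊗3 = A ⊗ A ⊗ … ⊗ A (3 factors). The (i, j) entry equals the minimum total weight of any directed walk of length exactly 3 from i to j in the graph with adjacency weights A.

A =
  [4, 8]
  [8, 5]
A^⊗3 =
  [12, 16]
  [16, 15]

Each entry (A^⊗3)_ij equals the minimum over all length-3 walks i = v_0 → v_1 → … → v_3 = j of Σ_t A[v_t][v_{t+1}]. For example, for (i, j) = (0, 1) we minimise over 4 possible intermediate vertex sequences; the minimum is 16, attained along the walk 0 → 0 → 0 → 1.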